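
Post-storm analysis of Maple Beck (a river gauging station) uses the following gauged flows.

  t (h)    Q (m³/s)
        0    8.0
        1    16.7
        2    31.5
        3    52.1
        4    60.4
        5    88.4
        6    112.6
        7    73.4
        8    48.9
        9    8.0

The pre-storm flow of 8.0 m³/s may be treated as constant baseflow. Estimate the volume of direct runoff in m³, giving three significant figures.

V ≈ 1.51 × 10^6 m³

Direct-runoff ordinates (Q − Q_b): 0.0, 8.7, 23.5, 44.1, 52.4, 80.4, 104.6, 65.4, 40.9, 0.0 m³/s.
ΣQ_DR = 420.0 m³/s.
With Δt = 1 h = 3600 s, V = ΣQ_DR · Δt = 420.0 × 3600 = 1.51 × 10^6 m³.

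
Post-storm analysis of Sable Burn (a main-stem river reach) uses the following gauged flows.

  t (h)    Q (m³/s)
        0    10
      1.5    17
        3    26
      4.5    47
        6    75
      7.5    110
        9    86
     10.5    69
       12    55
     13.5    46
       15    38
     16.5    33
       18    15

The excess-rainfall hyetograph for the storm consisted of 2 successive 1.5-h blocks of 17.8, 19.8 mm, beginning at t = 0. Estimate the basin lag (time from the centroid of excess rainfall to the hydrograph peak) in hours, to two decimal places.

Centroid of excess rainfall: t_c = Σ P_i·t̄_i / ΣP_i = 1.5399 h (block centres at 0.75, 2.25 h).
Hydrograph peak occurs at t = 7.5 h, so basin lag t_L = 7.5 − 1.5399 = 5.96 h.

t_L ≈ 5.96 h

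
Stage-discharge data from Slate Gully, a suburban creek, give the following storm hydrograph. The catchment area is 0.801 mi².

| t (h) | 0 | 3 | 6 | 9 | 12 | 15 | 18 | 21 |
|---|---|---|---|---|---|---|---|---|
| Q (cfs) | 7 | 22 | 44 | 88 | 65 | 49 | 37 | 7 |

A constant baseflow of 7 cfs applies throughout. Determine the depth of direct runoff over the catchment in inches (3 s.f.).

d ≈ 1.53 in

Direct runoff: 0.0, 15.0, 37.0, 81.0, 58.0, 42.0, 30.0, 0.0 cfs; ΣQ_DR = 263.0 cfs.
V = ΣQ_DR · Δt = 263.0 × 10800 s = 2.840 × 10^6 ft³.
Over A = 0.801 mi², depth = V / A = 1.53 in.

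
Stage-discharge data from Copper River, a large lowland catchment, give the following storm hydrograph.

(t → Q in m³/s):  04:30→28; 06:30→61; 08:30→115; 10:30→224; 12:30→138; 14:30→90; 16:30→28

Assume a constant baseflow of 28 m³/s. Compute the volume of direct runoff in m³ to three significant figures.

V ≈ 3.51 × 10^6 m³

Direct-runoff ordinates (Q − Q_b): 0.0, 33.0, 87.0, 196.0, 110.0, 62.0, 0.0 m³/s.
ΣQ_DR = 488.0 m³/s.
With Δt = 2 h = 7200 s, V = ΣQ_DR · Δt = 488.0 × 7200 = 3.51 × 10^6 m³.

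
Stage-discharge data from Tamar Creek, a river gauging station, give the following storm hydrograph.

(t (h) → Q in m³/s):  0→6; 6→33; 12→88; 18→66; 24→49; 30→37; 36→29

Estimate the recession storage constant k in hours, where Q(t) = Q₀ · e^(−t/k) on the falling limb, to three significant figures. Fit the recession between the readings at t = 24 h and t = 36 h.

On the falling limb, Q drops from 49 to 29 m³/s between t = 24 h and t = 36 h (Δt = 12 h).
k = −Δt / ln(Q₂/Q₁) = −12 / ln(29/49) = 22.9 h.

k ≈ 22.9 h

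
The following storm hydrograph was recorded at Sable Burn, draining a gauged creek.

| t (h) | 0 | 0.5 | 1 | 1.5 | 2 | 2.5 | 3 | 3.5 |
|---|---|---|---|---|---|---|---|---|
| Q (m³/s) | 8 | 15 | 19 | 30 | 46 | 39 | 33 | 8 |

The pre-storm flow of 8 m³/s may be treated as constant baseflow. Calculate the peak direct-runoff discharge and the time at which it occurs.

Q_p = 38.0 m³/s at t = 2 h

Subtracting baseflow gives direct-runoff ordinates: 0.0, 7.0, 11.0, 22.0, 38.0, 31.0, 25.0, 0.0 m³/s.
The maximum is 38.0 m³/s, occurring at the reading for t = 2 h.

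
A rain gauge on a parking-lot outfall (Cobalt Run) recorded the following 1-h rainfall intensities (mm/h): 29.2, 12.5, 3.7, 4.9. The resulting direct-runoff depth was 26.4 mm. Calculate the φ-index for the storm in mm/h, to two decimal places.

Only the 2 blocks with intensity above φ contribute runoff: 29.2, 12.5 mm/h.
Σ(I−φ)·Δt = d  ⇒  (29.2+12.5 − 2φ)·1 = 26.4
φ = (41.70 − 26.4/1) / 2 = 7.65 mm/h.

φ ≈ 7.65 mm/h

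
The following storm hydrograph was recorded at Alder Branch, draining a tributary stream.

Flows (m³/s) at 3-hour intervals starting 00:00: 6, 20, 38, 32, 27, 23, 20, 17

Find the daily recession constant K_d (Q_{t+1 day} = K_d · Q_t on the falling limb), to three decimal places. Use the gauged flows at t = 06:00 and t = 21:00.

K_d ≈ 0.276

Between t = 06:00 and t = 21:00 the flow falls from 38 to 17 m³/s over 5×3 h = 15 h.
Per-interval ratio K = (17/38)^(1/5) = 0.8514; K_d = K^(24/3) = 0.276.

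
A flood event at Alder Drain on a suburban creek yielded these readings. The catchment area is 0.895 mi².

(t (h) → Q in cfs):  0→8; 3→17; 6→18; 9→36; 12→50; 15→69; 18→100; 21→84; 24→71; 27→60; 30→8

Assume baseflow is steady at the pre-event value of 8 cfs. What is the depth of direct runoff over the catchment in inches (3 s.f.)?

d ≈ 2.25 in

Direct runoff: 0.0, 9.0, 10.0, 28.0, 42.0, 61.0, 92.0, 76.0, 63.0, 52.0, 0.0 cfs; ΣQ_DR = 433.0 cfs.
V = ΣQ_DR · Δt = 433.0 × 10800 s = 4.676 × 10^6 ft³.
Over A = 0.895 mi², depth = V / A = 2.25 in.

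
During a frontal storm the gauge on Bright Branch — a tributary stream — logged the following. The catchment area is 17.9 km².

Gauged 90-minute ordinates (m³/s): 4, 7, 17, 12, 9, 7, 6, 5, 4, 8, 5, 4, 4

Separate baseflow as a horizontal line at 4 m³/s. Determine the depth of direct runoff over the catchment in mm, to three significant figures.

Direct runoff: 0.0, 3.0, 13.0, 8.0, 5.0, 3.0, 2.0, 1.0, 0.0, 4.0, 1.0, 0.0, 0.0 m³/s; ΣQ_DR = 40.00 m³/s.
V = ΣQ_DR · Δt = 40.00 × 5400 s = 2.160 × 10^5 m³.
Over A = 17.9 km², depth = V / A = 12.1 mm.

d ≈ 12.1 mm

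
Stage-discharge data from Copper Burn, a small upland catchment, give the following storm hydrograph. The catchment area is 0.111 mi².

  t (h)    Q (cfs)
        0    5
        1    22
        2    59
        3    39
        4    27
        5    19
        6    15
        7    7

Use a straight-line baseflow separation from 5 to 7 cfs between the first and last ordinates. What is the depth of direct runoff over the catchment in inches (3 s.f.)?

d ≈ 2.02 in

Direct runoff: 0.00, 16.71, 53.43, 33.14, 20.86, 12.57, 8.29, 0.00 cfs; ΣQ_DR = 145.0 cfs.
V = ΣQ_DR · Δt = 145.0 × 3600 s = 5.220 × 10^5 ft³.
Over A = 0.111 mi², depth = V / A = 2.02 in.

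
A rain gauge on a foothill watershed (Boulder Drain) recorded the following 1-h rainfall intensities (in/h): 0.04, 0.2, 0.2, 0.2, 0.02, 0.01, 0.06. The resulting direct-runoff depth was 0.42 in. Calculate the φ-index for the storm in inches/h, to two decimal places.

φ ≈ 0.06 in/h

Only the 3 blocks with intensity above φ contribute runoff: 0.2, 0.2, 0.2 in/h.
Σ(I−φ)·Δt = d  ⇒  (0.2+0.2+0.2 − 3φ)·1 = 0.42
φ = (0.6000 − 0.42/1) / 3 = 0.06 in/h.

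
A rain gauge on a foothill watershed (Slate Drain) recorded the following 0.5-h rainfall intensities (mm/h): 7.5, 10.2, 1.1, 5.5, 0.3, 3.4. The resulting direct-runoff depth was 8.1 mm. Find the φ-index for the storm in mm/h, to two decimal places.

φ ≈ 2.60 mm/h

Only the 4 blocks with intensity above φ contribute runoff: 7.5, 10.2, 5.5, 3.4 mm/h.
Σ(I−φ)·Δt = d  ⇒  (7.5+10.2+5.5+3.4 − 4φ)·0.5 = 8.1
φ = (26.60 − 8.1/0.5) / 4 = 2.60 mm/h.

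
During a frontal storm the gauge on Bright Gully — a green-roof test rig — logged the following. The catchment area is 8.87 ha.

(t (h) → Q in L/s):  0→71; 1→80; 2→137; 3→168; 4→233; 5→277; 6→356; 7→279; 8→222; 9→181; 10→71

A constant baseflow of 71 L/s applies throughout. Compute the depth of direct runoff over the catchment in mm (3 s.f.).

d ≈ 52.5 mm

Direct runoff: 0.0, 9.0, 66.0, 97.0, 162.0, 206.0, 285.0, 208.0, 151.0, 110.0, 0.0 L/s; ΣQ_DR = 1294 L/s.
V = ΣQ_DR · Δt = 1294 × 3600 s = 4.658 × 10^6 L.
Over A = 8.87 ha, depth = V / A = 52.5 mm.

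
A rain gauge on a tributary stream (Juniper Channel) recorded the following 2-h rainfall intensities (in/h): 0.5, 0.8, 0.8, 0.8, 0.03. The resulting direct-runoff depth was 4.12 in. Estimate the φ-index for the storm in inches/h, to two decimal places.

φ ≈ 0.21 in/h

Only the 4 blocks with intensity above φ contribute runoff: 0.5, 0.8, 0.8, 0.8 in/h.
Σ(I−φ)·Δt = d  ⇒  (0.5+0.8+0.8+0.8 − 4φ)·2 = 4.12
φ = (2.900 − 4.12/2) / 4 = 0.21 in/h.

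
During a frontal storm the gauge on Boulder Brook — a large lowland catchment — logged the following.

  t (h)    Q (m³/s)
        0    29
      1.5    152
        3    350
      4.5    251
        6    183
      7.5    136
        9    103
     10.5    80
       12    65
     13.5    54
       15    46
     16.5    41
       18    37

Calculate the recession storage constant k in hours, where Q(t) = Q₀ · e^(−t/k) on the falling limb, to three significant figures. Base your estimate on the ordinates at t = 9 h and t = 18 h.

k ≈ 8.79 h

On the falling limb, Q drops from 103 to 37 m³/s between t = 9 h and t = 18 h (Δt = 9 h).
k = −Δt / ln(Q₂/Q₁) = −9 / ln(37/103) = 8.79 h.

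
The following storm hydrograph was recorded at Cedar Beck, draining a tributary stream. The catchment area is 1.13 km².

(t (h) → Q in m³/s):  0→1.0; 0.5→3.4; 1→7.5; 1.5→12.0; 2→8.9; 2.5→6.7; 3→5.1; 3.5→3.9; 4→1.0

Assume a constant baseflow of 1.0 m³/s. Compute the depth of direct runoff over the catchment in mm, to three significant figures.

Direct runoff: 0.0, 2.4, 6.5, 11.0, 7.9, 5.7, 4.1, 2.9, 0.0 m³/s; ΣQ_DR = 40.50 m³/s.
V = ΣQ_DR · Δt = 40.50 × 1800 s = 72900 m³.
Over A = 1.13 km², depth = V / A = 64.5 mm.

d ≈ 64.5 mm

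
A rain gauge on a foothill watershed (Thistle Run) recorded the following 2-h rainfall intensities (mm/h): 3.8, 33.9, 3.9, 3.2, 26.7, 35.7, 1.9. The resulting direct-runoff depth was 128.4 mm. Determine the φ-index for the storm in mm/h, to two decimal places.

Only the 3 blocks with intensity above φ contribute runoff: 33.9, 26.7, 35.7 mm/h.
Σ(I−φ)·Δt = d  ⇒  (33.9+26.7+35.7 − 3φ)·2 = 128.4
φ = (96.30 − 128.4/2) / 3 = 10.70 mm/h.

φ ≈ 10.70 mm/h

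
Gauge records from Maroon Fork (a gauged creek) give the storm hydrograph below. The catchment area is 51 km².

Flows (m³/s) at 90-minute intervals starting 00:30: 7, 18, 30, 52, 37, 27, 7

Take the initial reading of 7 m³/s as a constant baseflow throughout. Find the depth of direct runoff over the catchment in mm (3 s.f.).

Direct runoff: 0.0, 11.0, 23.0, 45.0, 30.0, 20.0, 0.0 m³/s; ΣQ_DR = 129.0 m³/s.
V = ΣQ_DR · Δt = 129.0 × 5400 s = 6.966 × 10^5 m³.
Over A = 51 km², depth = V / A = 13.7 mm.

d ≈ 13.7 mm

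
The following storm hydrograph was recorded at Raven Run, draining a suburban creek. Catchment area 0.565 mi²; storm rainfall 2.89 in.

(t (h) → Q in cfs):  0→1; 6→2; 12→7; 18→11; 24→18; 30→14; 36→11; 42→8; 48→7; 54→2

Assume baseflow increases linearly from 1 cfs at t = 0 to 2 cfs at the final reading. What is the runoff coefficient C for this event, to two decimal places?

C ≈ 0.38

ΣQ_DR = 66.00 cfs; V = ΣQ_DR·Δt = 1.426 × 10^6 ft³.
Runoff depth d = V / A = 1.086 in.
C = d / P = 1.086 / 2.89 = 0.38.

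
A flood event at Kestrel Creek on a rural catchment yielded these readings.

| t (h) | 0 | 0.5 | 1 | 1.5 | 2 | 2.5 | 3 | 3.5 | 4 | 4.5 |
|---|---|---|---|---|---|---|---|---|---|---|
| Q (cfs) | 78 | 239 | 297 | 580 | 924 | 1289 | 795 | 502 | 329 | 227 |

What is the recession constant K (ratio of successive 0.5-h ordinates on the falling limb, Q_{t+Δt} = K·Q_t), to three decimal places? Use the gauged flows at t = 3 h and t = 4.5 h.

K ≈ 0.658

Using the recession-limb readings at t = 3 h and t = 4.5 h: Q falls from 795 to 227 cfs over 3 intervals.
K = (Q₂/Q₁)^(1/3) = (227/795)^(1/3) = 0.658.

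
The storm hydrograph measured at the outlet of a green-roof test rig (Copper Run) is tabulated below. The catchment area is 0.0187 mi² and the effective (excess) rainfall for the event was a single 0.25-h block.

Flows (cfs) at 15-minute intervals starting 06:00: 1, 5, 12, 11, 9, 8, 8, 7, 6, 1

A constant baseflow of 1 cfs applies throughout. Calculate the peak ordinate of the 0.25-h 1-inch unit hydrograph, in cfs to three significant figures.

Direct runoff: 0.0, 4.0, 11.0, 10.0, 8.0, 7.0, 7.0, 6.0, 5.0, 0.0 cfs; ΣQ_DR = 58.00 cfs, peak = 11.0 cfs.
Runoff depth d = ΣQ_DR·Δt / A = 58.00 × 900 / (0.0187 mi²) = 1.202 in.
The 1-inch UH is the DRH scaled by (1 in)/d, so U_p = 11.0 × 1/1.202 = 9.15 cfs.

U_p ≈ 9.15 cfs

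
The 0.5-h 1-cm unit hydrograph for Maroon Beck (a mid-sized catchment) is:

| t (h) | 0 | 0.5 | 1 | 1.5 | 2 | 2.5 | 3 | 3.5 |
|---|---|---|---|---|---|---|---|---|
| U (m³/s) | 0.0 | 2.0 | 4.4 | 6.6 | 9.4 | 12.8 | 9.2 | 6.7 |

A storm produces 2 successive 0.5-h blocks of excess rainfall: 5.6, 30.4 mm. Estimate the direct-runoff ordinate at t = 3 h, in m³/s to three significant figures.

By discrete convolution, Q_j = Σ (P_i / 10 mm) · U_{j−i}.
At t = 3 h (j=6): Q = (5.6/10)·9.2 + (30.4/10)·12.8 = 44.1 m³/s.

Q ≈ 44.1 m³/s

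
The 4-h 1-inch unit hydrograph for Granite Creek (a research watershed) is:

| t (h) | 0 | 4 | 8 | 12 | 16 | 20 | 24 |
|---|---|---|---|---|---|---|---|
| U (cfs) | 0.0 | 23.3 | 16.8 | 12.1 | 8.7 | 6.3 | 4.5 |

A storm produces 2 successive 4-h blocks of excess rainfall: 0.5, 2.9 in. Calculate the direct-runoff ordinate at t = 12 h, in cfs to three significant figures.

Q ≈ 54.8 cfs

By discrete convolution, Q_j = Σ (P_i / 1 in) · U_{j−i}.
At t = 12 h (j=3): Q = (0.5/1)·12.1 + (2.9/1)·16.8 = 54.8 cfs.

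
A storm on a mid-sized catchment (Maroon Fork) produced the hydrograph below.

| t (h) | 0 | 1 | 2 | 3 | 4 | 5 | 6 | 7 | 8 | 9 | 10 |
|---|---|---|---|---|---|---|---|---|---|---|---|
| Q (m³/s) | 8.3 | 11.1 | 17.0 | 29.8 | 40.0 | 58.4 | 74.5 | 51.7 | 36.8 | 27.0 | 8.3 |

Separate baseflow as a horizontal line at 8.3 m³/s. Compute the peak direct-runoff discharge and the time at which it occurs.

Q_p = 66.2 m³/s at t = 6 h

Subtracting baseflow gives direct-runoff ordinates: 0.0, 2.8, 8.7, 21.5, 31.7, 50.1, 66.2, 43.4, 28.5, 18.7, 0.0 m³/s.
The maximum is 66.2 m³/s, occurring at the reading for t = 6 h.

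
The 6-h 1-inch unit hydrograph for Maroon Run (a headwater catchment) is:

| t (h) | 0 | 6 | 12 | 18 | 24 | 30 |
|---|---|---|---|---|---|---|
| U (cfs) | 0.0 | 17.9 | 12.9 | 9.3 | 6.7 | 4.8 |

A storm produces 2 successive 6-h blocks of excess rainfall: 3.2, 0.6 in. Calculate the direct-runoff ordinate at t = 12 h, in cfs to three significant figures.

Q ≈ 52.0 cfs

By discrete convolution, Q_j = Σ (P_i / 1 in) · U_{j−i}.
At t = 12 h (j=2): Q = (3.2/1)·12.9 + (0.6/1)·17.9 = 52.0 cfs.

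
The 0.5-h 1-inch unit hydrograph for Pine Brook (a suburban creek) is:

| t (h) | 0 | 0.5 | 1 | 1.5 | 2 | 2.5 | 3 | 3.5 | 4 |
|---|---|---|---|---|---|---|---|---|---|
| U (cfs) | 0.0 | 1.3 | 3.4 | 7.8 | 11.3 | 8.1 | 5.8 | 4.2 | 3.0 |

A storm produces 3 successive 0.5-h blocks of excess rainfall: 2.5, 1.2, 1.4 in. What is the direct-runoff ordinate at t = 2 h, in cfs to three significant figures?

By discrete convolution, Q_j = Σ (P_i / 1 in) · U_{j−i}.
At t = 2 h (j=4): Q = (2.5/1)·11.3 + (1.2/1)·7.8 + (1.4/1)·3.4 = 42.4 cfs.

Q ≈ 42.4 cfs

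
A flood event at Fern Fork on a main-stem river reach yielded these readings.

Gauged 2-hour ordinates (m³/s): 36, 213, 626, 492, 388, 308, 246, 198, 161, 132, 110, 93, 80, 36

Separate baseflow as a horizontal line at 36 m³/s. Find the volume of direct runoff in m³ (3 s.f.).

Direct-runoff ordinates (Q − Q_b): 0.0, 177.0, 590.0, 456.0, 352.0, 272.0, 210.0, 162.0, 125.0, 96.0, 74.0, 57.0, 44.0, 0.0 m³/s.
ΣQ_DR = 2615 m³/s.
With Δt = 2 h = 7200 s, V = ΣQ_DR · Δt = 2615 × 7200 = 1.88 × 10^7 m³.

V ≈ 1.88 × 10^7 m³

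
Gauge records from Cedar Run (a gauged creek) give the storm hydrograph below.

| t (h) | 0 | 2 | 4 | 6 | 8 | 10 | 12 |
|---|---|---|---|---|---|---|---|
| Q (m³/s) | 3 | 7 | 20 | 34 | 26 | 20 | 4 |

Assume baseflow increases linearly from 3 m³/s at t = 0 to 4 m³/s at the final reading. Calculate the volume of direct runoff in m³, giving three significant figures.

V ≈ 6.44 × 10^5 m³

Direct-runoff ordinates (Q − Q_b): 0.00, 3.83, 16.67, 30.50, 22.33, 16.17, 0.00 m³/s.
ΣQ_DR = 89.50 m³/s.
With Δt = 2 h = 7200 s, V = ΣQ_DR · Δt = 89.50 × 7200 = 6.44 × 10^5 m³.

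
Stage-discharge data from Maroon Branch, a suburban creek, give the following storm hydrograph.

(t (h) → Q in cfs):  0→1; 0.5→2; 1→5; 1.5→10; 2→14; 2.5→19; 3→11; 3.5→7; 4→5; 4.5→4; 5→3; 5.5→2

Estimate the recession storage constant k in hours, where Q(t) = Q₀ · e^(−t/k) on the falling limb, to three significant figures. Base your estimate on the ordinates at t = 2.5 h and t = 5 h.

On the falling limb, Q drops from 19 to 3 cfs between t = 2.5 h and t = 5 h (Δt = 2.5 h).
k = −Δt / ln(Q₂/Q₁) = −2.5 / ln(3/19) = 1.35 h.

k ≈ 1.35 h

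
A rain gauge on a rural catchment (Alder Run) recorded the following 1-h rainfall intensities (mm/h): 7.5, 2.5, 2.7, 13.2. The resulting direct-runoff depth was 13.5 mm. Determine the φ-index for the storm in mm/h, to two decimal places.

φ ≈ 3.60 mm/h

Only the 2 blocks with intensity above φ contribute runoff: 7.5, 13.2 mm/h.
Σ(I−φ)·Δt = d  ⇒  (7.5+13.2 − 2φ)·1 = 13.5
φ = (20.70 − 13.5/1) / 2 = 3.60 mm/h.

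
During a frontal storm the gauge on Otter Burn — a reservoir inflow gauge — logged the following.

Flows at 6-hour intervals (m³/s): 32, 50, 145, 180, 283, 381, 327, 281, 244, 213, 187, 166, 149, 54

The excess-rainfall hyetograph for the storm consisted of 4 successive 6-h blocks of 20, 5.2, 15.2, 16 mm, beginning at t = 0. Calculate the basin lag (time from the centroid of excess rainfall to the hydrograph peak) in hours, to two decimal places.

t_L ≈ 18.11 h

Centroid of excess rainfall: t_c = Σ P_i·t̄_i / ΣP_i = 11.8936 h (block centres at 3, 9, 15, 21 h).
Hydrograph peak occurs at t = 30 h, so basin lag t_L = 30 − 11.8936 = 18.11 h.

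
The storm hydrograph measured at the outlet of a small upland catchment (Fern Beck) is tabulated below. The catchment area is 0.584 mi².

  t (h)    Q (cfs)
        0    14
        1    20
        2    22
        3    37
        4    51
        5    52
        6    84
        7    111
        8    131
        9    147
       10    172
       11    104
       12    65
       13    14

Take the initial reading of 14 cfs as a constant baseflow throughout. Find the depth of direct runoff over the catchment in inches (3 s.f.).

Direct runoff: 0.0, 6.0, 8.0, 23.0, 37.0, 38.0, 70.0, 97.0, 117.0, 133.0, 158.0, 90.0, 51.0, 0.0 cfs; ΣQ_DR = 828.0 cfs.
V = ΣQ_DR · Δt = 828.0 × 3600 s = 2.981 × 10^6 ft³.
Over A = 0.584 mi², depth = V / A = 2.20 in.

d ≈ 2.20 in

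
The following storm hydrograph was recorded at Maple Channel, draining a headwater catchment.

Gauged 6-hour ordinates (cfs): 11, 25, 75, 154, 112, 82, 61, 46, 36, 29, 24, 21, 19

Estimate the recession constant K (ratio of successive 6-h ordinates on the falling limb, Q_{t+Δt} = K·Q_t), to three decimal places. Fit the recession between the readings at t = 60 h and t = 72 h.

Using the recession-limb readings at t = 60 h and t = 72 h: Q falls from 24 to 19 cfs over 2 intervals.
K = (Q₂/Q₁)^(1/2) = (19/24)^(1/2) = 0.890.

K ≈ 0.890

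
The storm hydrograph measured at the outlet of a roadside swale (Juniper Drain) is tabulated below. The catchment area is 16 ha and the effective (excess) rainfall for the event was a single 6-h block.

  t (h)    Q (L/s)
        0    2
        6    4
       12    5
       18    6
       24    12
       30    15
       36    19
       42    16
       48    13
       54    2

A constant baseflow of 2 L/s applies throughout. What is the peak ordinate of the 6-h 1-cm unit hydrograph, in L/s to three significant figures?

Direct runoff: 0.0, 2.0, 3.0, 4.0, 10.0, 13.0, 17.0, 14.0, 11.0, 0.0 L/s; ΣQ_DR = 74.00 L/s, peak = 17.0 L/s.
Runoff depth d = ΣQ_DR·Δt / A = 74.00 × 21600 / (16 ha) = 9.990 mm.
The 1-cm UH is the DRH scaled by (10 mm)/d, so U_p = 17.0 × 10/9.990 = 17.0 L/s.

U_p ≈ 17.0 L/s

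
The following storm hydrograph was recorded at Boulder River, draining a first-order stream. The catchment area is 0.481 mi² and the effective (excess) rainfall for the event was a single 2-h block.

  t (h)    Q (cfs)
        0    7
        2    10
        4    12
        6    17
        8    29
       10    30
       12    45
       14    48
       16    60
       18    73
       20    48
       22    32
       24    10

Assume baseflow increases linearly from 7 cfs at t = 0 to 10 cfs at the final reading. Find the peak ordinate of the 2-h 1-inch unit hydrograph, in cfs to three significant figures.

U_p ≈ 31.9 cfs

Direct runoff: 0.00, 2.75, 4.50, 9.25, 21.00, 21.75, 36.50, 39.25, 51.00, 63.75, 38.50, 22.25, 0.00 cfs; ΣQ_DR = 310.5 cfs, peak = 63.75 cfs.
Runoff depth d = ΣQ_DR·Δt / A = 310.5 × 7200 / (0.481 mi²) = 2.001 in.
The 1-inch UH is the DRH scaled by (1 in)/d, so U_p = 63.75 × 1/2.001 = 31.9 cfs.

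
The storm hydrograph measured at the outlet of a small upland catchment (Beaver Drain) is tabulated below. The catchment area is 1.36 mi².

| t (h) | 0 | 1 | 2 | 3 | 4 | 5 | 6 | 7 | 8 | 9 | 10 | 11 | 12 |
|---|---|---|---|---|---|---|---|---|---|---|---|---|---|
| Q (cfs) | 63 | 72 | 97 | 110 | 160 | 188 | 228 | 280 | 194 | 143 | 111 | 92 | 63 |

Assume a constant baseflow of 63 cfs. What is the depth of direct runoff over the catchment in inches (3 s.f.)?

d ≈ 1.12 in

Direct runoff: 0.0, 9.0, 34.0, 47.0, 97.0, 125.0, 165.0, 217.0, 131.0, 80.0, 48.0, 29.0, 0.0 cfs; ΣQ_DR = 982.0 cfs.
V = ΣQ_DR · Δt = 982.0 × 3600 s = 3.535 × 10^6 ft³.
Over A = 1.36 mi², depth = V / A = 1.12 in.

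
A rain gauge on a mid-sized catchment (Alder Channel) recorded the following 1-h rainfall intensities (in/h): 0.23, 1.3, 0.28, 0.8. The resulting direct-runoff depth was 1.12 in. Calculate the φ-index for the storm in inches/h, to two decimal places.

Only the 2 blocks with intensity above φ contribute runoff: 1.3, 0.8 in/h.
Σ(I−φ)·Δt = d  ⇒  (1.3+0.8 − 2φ)·1 = 1.12
φ = (2.100 − 1.12/1) / 2 = 0.49 in/h.

φ ≈ 0.49 in/h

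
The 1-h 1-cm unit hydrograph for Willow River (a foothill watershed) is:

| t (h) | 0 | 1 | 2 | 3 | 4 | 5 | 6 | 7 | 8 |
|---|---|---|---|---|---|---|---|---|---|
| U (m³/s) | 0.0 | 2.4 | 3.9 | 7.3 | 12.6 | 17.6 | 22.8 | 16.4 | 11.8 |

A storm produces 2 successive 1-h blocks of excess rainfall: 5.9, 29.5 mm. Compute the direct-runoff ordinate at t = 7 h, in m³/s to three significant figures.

By discrete convolution, Q_j = Σ (P_i / 10 mm) · U_{j−i}.
At t = 7 h (j=7): Q = (5.9/10)·16.4 + (29.5/10)·22.8 = 76.9 m³/s.

Q ≈ 76.9 m³/s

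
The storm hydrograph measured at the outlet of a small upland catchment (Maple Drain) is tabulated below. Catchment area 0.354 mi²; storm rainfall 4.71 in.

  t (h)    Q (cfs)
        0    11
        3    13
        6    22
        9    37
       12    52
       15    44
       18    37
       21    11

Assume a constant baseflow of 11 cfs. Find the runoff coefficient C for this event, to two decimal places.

ΣQ_DR = 139.0 cfs; V = ΣQ_DR·Δt = 1.501 × 10^6 ft³.
Runoff depth d = V / A = 1.825 in.
C = d / P = 1.825 / 4.71 = 0.39.

C ≈ 0.39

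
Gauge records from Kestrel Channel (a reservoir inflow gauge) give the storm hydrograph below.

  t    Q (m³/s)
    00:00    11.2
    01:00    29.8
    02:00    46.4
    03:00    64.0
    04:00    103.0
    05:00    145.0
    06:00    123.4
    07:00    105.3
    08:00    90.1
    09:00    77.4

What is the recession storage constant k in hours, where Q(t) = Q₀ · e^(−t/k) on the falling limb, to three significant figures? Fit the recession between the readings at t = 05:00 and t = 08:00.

k ≈ 6.30 h

On the falling limb, Q drops from 145.0 to 90.1 m³/s between t = 05:00 and t = 08:00 (Δt = 3 h).
k = −Δt / ln(Q₂/Q₁) = −3 / ln(90.1/145.0) = 6.30 h.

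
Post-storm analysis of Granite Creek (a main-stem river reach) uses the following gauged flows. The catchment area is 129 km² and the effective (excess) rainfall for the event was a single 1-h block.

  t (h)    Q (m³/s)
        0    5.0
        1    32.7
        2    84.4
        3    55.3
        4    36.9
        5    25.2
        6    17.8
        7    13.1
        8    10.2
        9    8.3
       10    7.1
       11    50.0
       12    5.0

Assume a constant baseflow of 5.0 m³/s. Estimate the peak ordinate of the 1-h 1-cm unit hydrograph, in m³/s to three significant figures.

U_p ≈ 99.5 m³/s

Direct runoff: 0.0, 27.7, 79.4, 50.3, 31.9, 20.2, 12.8, 8.1, 5.2, 3.3, 2.1, 45.0, 0.0 m³/s; ΣQ_DR = 286.0 m³/s, peak = 79.4 m³/s.
Runoff depth d = ΣQ_DR·Δt / A = 286.0 × 3600 / (129 km²) = 7.981 mm.
The 1-cm UH is the DRH scaled by (10 mm)/d, so U_p = 79.4 × 10/7.981 = 99.5 m³/s.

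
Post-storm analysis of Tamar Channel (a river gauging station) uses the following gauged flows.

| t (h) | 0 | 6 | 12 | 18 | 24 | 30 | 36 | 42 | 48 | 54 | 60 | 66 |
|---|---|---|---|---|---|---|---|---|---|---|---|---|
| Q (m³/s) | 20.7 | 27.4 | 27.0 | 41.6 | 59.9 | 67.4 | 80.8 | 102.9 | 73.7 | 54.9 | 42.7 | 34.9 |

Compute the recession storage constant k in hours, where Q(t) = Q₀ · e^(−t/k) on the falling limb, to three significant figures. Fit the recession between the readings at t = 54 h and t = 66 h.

On the falling limb, Q drops from 54.9 to 34.9 m³/s between t = 54 h and t = 66 h (Δt = 12 h).
k = −Δt / ln(Q₂/Q₁) = −12 / ln(34.9/54.9) = 26.5 h.

k ≈ 26.5 h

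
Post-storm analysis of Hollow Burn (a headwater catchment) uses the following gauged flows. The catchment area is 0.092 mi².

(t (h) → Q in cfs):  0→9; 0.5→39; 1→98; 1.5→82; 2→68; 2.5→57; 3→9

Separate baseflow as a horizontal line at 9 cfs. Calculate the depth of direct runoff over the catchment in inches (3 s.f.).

Direct runoff: 0.0, 30.0, 89.0, 73.0, 59.0, 48.0, 0.0 cfs; ΣQ_DR = 299.0 cfs.
V = ΣQ_DR · Δt = 299.0 × 1800 s = 5.382 × 10^5 ft³.
Over A = 0.092 mi², depth = V / A = 2.52 in.

d ≈ 2.52 in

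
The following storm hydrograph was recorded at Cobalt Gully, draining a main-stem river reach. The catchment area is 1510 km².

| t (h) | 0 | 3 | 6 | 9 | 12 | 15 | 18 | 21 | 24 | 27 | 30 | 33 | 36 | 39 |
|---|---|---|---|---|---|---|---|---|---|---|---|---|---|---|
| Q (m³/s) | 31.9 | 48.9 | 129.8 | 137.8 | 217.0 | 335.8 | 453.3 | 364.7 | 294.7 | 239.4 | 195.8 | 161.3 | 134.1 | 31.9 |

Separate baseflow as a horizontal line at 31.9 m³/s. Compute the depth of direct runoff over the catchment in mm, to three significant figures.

d ≈ 16.7 mm

Direct runoff: 0.0, 17.0, 97.9, 105.9, 185.1, 303.9, 421.4, 332.8, 262.8, 207.5, 163.9, 129.4, 102.2, 0.0 m³/s; ΣQ_DR = 2330 m³/s.
V = ΣQ_DR · Δt = 2330 × 10800 s = 2.516 × 10^7 m³.
Over A = 1510 km², depth = V / A = 16.7 mm.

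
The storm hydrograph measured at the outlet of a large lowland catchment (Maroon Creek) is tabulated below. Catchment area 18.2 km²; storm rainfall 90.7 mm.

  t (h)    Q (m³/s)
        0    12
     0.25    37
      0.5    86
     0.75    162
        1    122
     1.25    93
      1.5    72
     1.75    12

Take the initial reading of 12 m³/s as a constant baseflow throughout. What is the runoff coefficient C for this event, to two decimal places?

C ≈ 0.27

ΣQ_DR = 500.0 m³/s; V = ΣQ_DR·Δt = 4.500 × 10^5 m³.
Runoff depth d = V / A = 24.73 mm.
C = d / P = 24.73 / 90.7 = 0.27.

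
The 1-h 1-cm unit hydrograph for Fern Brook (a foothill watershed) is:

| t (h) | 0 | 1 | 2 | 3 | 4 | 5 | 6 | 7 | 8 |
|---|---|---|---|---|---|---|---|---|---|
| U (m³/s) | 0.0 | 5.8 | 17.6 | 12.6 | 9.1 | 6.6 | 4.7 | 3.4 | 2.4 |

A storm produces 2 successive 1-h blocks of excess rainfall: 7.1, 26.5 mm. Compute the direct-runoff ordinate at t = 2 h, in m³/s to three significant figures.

By discrete convolution, Q_j = Σ (P_i / 10 mm) · U_{j−i}.
At t = 2 h (j=2): Q = (7.1/10)·17.6 + (26.5/10)·5.8 = 27.9 m³/s.

Q ≈ 27.9 m³/s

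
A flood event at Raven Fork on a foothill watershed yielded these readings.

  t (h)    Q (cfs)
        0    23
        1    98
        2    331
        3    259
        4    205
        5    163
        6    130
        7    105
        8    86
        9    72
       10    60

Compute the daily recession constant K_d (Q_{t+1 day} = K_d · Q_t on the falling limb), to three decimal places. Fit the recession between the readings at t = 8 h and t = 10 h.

Between t = 8 h and t = 10 h the flow falls from 86 to 60 cfs over 2×1 h = 2 h.
Per-interval ratio K = (60/86)^(1/2) = 0.8353; K_d = K^(24/1) = 0.013.

K_d ≈ 0.013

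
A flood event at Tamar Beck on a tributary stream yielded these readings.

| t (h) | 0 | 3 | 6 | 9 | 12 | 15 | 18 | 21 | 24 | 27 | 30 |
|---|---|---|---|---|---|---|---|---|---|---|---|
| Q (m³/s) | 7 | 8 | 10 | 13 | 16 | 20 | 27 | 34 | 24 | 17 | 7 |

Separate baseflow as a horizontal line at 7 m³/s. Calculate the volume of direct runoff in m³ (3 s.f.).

Direct-runoff ordinates (Q − Q_b): 0.0, 1.0, 3.0, 6.0, 9.0, 13.0, 20.0, 27.0, 17.0, 10.0, 0.0 m³/s.
ΣQ_DR = 106.0 m³/s.
With Δt = 3 h = 10800 s, V = ΣQ_DR · Δt = 106.0 × 10800 = 1.14 × 10^6 m³.

V ≈ 1.14 × 10^6 m³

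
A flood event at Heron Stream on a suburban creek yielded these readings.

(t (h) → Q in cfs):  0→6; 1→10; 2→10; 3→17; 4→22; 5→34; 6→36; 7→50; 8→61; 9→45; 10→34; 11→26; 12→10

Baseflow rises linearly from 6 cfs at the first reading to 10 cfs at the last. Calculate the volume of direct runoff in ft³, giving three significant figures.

V ≈ 9.25 × 10^5 ft³

Direct-runoff ordinates (Q − Q_b): 0.00, 3.67, 3.33, 10.00, 14.67, 26.33, 28.00, 41.67, 52.33, 36.00, 24.67, 16.33, 0.00 cfs.
ΣQ_DR = 257.0 cfs.
With Δt = 1 h = 3600 s, V = ΣQ_DR · Δt = 257.0 × 3600 = 9.25 × 10^5 ft³.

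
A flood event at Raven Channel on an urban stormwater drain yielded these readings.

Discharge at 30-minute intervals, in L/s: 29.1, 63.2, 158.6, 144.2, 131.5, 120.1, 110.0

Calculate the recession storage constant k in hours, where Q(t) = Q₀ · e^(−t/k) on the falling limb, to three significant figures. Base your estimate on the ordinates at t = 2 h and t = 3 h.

k ≈ 5.60 h

On the falling limb, Q drops from 131.5 to 110.0 L/s between t = 2 h and t = 3 h (Δt = 1 h).
k = −Δt / ln(Q₂/Q₁) = −1 / ln(110.0/131.5) = 5.60 h.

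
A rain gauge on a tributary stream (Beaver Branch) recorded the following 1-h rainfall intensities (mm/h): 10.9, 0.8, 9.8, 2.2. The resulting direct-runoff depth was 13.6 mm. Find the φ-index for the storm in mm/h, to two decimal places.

φ ≈ 3.55 mm/h

Only the 2 blocks with intensity above φ contribute runoff: 10.9, 9.8 mm/h.
Σ(I−φ)·Δt = d  ⇒  (10.9+9.8 − 2φ)·1 = 13.6
φ = (20.70 − 13.6/1) / 2 = 3.55 mm/h.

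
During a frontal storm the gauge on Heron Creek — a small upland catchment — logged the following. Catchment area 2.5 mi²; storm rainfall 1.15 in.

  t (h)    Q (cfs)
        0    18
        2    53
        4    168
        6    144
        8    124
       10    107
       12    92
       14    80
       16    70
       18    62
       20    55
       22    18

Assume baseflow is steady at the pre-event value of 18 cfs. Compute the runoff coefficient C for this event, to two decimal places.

ΣQ_DR = 775.0 cfs; V = ΣQ_DR·Δt = 5.580 × 10^6 ft³.
Runoff depth d = V / A = 0.9607 in.
C = d / P = 0.9607 / 1.15 = 0.84.

C ≈ 0.84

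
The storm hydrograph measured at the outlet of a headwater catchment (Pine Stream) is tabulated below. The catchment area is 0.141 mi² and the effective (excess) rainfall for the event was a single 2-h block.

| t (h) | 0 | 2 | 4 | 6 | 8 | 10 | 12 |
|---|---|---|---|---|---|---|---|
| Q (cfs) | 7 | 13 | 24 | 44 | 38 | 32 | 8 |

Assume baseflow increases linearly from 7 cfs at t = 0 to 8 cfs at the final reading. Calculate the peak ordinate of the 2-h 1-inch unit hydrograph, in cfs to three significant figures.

Direct runoff: 0.00, 5.83, 16.67, 36.50, 30.33, 24.17, 0.00 cfs; ΣQ_DR = 113.5 cfs, peak = 36.50 cfs.
Runoff depth d = ΣQ_DR·Δt / A = 113.5 × 7200 / (0.141 mi²) = 2.495 in.
The 1-inch UH is the DRH scaled by (1 in)/d, so U_p = 36.50 × 1/2.495 = 14.6 cfs.

U_p ≈ 14.6 cfs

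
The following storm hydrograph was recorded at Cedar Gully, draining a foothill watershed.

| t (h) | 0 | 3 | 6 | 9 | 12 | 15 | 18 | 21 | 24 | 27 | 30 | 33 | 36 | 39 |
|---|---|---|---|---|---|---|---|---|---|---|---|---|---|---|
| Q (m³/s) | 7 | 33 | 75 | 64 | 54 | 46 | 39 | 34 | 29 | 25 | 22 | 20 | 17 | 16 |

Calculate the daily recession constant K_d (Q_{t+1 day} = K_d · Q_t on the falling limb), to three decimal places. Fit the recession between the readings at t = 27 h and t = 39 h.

Between t = 27 h and t = 39 h the flow falls from 25 to 16 m³/s over 4×3 h = 12 h.
Per-interval ratio K = (16/25)^(1/4) = 0.8944; K_d = K^(24/3) = 0.410.

K_d ≈ 0.410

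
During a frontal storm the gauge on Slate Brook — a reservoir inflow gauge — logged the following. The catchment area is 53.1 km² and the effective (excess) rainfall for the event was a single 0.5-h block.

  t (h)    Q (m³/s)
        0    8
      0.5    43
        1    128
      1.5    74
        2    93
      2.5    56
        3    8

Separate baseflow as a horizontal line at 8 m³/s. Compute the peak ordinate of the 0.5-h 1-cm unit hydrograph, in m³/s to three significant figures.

U_p ≈ 100 m³/s

Direct runoff: 0.0, 35.0, 120.0, 66.0, 85.0, 48.0, 0.0 m³/s; ΣQ_DR = 354.0 m³/s, peak = 120.0 m³/s.
Runoff depth d = ΣQ_DR·Δt / A = 354.0 × 1800 / (53.1 km²) = 12.00 mm.
The 1-cm UH is the DRH scaled by (10 mm)/d, so U_p = 120.0 × 10/12.00 = 100 m³/s.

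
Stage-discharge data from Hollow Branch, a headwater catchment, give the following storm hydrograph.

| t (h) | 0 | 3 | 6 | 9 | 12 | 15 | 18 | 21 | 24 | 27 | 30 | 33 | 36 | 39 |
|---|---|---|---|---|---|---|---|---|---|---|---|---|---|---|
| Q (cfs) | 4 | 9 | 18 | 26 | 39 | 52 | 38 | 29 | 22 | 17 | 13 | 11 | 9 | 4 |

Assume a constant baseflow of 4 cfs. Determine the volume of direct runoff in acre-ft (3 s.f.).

Direct-runoff ordinates (Q − Q_b): 0.0, 5.0, 14.0, 22.0, 35.0, 48.0, 34.0, 25.0, 18.0, 13.0, 9.0, 7.0, 5.0, 0.0 cfs.
ΣQ_DR = 235.0 cfs.
With Δt = 3 h = 10800 s, V = ΣQ_DR · Δt = 235.0 × 10800 = 2.54 × 10^6 ft³ = 58.3 acre-ft.

V ≈ 58.3 acre-ft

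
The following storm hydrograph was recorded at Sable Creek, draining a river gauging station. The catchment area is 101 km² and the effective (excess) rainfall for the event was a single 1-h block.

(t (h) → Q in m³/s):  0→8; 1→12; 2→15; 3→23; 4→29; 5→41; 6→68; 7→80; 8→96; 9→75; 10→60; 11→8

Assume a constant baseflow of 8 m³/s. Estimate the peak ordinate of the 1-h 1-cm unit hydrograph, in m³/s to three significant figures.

Direct runoff: 0.0, 4.0, 7.0, 15.0, 21.0, 33.0, 60.0, 72.0, 88.0, 67.0, 52.0, 0.0 m³/s; ΣQ_DR = 419.0 m³/s, peak = 88.0 m³/s.
Runoff depth d = ΣQ_DR·Δt / A = 419.0 × 3600 / (101 km²) = 14.93 mm.
The 1-cm UH is the DRH scaled by (10 mm)/d, so U_p = 88.0 × 10/14.93 = 58.9 m³/s.

U_p ≈ 58.9 m³/s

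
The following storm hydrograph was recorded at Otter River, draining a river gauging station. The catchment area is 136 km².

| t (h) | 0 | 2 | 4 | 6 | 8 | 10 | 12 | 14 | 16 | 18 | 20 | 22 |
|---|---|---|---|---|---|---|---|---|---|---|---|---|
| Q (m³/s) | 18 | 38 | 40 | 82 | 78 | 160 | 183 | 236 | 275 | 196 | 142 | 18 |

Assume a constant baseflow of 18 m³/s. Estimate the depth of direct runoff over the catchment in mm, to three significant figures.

Direct runoff: 0.0, 20.0, 22.0, 64.0, 60.0, 142.0, 165.0, 218.0, 257.0, 178.0, 124.0, 0.0 m³/s; ΣQ_DR = 1250 m³/s.
V = ΣQ_DR · Δt = 1250 × 7200 s = 9.000 × 10^6 m³.
Over A = 136 km², depth = V / A = 66.2 mm.

d ≈ 66.2 mm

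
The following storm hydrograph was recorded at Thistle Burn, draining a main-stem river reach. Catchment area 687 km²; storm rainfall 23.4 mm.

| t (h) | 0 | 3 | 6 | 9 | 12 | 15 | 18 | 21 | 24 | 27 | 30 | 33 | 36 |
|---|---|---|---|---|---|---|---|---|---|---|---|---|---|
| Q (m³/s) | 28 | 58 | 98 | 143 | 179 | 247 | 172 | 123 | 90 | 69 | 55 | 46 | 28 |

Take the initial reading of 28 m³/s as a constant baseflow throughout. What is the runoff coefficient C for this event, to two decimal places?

C ≈ 0.65

ΣQ_DR = 972.0 m³/s; V = ΣQ_DR·Δt = 1.050 × 10^7 m³.
Runoff depth d = V / A = 15.28 mm.
C = d / P = 15.28 / 23.4 = 0.65.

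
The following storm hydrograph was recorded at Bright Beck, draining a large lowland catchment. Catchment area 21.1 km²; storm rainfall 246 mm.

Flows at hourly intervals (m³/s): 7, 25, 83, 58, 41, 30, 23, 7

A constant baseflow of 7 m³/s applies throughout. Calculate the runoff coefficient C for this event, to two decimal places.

C ≈ 0.15

ΣQ_DR = 218.0 m³/s; V = ΣQ_DR·Δt = 7.848 × 10^5 m³.
Runoff depth d = V / A = 37.19 mm.
C = d / P = 37.19 / 246 = 0.15.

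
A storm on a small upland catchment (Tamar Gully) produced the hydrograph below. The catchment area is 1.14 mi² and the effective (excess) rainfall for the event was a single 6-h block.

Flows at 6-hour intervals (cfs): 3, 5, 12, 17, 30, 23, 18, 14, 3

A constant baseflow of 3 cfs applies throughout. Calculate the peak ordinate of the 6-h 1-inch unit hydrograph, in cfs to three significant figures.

U_p ≈ 33.8 cfs

Direct runoff: 0.0, 2.0, 9.0, 14.0, 27.0, 20.0, 15.0, 11.0, 0.0 cfs; ΣQ_DR = 98.00 cfs, peak = 27.0 cfs.
Runoff depth d = ΣQ_DR·Δt / A = 98.00 × 21600 / (1.14 mi²) = 0.7993 in.
The 1-inch UH is the DRH scaled by (1 in)/d, so U_p = 27.0 × 1/0.7993 = 33.8 cfs.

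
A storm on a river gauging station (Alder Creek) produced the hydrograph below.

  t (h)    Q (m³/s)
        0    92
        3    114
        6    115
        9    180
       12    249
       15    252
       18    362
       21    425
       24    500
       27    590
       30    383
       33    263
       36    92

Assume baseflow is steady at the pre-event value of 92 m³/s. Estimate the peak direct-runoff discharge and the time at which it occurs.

Q_p = 498.0 m³/s at t = 27 h

Subtracting baseflow gives direct-runoff ordinates: 0.0, 22.0, 23.0, 88.0, 157.0, 160.0, 270.0, 333.0, 408.0, 498.0, 291.0, 171.0, 0.0 m³/s.
The maximum is 498.0 m³/s, occurring at the reading for t = 27 h.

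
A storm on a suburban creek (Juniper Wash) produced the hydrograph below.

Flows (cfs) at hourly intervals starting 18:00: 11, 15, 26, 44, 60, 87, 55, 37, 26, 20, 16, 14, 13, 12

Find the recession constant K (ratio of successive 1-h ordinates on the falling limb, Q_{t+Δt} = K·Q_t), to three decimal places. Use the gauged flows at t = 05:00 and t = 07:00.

K ≈ 0.926

Using the recession-limb readings at t = 05:00 and t = 07:00: Q falls from 14 to 12 cfs over 2 intervals.
K = (Q₂/Q₁)^(1/2) = (12/14)^(1/2) = 0.926.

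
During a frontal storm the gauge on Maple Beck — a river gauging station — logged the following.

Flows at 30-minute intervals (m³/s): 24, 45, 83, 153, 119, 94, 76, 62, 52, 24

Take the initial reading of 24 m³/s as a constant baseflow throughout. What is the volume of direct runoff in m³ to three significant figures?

Direct-runoff ordinates (Q − Q_b): 0.0, 21.0, 59.0, 129.0, 95.0, 70.0, 52.0, 38.0, 28.0, 0.0 m³/s.
ΣQ_DR = 492.0 m³/s.
With Δt = 0.5 h = 1800 s, V = ΣQ_DR · Δt = 492.0 × 1800 = 8.86 × 10^5 m³.

V ≈ 8.86 × 10^5 m³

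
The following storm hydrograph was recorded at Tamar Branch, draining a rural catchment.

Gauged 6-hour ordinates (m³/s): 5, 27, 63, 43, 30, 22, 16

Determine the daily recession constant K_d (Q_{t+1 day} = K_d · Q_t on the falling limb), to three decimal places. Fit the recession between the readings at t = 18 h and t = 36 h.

K_d ≈ 0.268

Between t = 18 h and t = 36 h the flow falls from 43 to 16 m³/s over 3×6 h = 18 h.
Per-interval ratio K = (16/43)^(1/3) = 0.7193; K_d = K^(24/6) = 0.268.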